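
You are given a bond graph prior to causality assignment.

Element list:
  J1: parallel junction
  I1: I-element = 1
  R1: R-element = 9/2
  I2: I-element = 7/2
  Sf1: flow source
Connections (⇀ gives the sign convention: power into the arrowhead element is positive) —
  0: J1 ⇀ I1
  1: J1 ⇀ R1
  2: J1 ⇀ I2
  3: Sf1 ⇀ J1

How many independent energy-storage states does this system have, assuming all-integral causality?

2  (I1, I2 all integral)

β3 stroke at Sf1  (Sf1: flow source, stroke at near end)
β0 stroke at I1  (prefer integral on I1)
β2 stroke at I2  (I2 outputs flow p/I2)
β1 stroke at J1  (J1: last free bond brings effort in)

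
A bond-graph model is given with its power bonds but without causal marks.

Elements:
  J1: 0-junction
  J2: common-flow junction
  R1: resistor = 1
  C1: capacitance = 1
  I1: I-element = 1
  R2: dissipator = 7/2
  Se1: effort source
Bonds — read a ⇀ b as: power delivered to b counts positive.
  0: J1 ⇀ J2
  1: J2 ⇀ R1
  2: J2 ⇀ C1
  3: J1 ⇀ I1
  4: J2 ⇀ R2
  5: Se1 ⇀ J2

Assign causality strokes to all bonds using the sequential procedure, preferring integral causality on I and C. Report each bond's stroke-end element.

bond 5 stroke→J2  (Se1 (Se) sets effort on bond)
bond 2 stroke→J2  (C1 integral (e out))
bond 3 stroke→I1  (I1 outputs flow p/I1)
bond 0 stroke→J1  (J1 needs exactly one e-in)
bond 1 stroke→J2  (J2: bond 0 brought flow, rest push out)
bond 4 stroke→J2  (J2: bond 0 brought flow, rest push out)

b0 |J1
b1 |J2
b2 |J2
b3 |I1
b4 |J2
b5 |J2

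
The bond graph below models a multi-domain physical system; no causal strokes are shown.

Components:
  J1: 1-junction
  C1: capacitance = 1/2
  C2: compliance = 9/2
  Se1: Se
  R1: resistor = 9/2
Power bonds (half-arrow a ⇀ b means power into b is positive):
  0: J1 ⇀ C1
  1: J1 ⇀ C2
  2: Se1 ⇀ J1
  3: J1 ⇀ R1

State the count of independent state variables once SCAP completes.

2  (C1, C2 all integral)

#2 |J1  (Se1 fixes effort; stroke away)
#0 |J1  (C1: C, integral causality)
#1 |J1  (C2: C, integral causality)
#3 |R1  (J1 needs exactly one f-in)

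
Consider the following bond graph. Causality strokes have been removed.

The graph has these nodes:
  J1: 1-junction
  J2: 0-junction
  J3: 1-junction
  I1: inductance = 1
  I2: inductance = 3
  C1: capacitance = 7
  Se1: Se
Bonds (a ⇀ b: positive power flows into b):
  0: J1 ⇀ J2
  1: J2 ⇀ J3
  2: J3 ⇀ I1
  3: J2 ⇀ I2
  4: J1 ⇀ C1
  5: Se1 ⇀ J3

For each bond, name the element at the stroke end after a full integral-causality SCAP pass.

β0 →J2
β1 →J3
β2 →I1
β3 →I2
β4 →J1
β5 →J3

b5 →J3  (Se1: effort source, stroke at far end)
b2 →I1  (I1: I, integral causality)
b1 →J3  (J3 flow already set via bond 2)
b3 →I2  (I2 integral (f out))
b0 →J2  (closing 0-jn rule on J2)
b4 →J1  (common-f at J1 fixed by 0)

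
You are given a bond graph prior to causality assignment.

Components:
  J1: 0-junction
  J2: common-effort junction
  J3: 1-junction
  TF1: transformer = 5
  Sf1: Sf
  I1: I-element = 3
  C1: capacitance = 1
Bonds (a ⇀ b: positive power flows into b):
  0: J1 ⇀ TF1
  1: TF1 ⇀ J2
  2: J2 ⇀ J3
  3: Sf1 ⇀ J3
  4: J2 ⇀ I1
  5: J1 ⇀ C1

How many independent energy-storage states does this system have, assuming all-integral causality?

2  (C1, I1 all integral)

bond 3 →Sf1  (Sf1: flow source, stroke at near end)
bond 2 →J3  (common-f at J3 fixed by 3)
bond 4 →I1  (prefer integral on I1)
bond 1 →J2  (closing 0-jn rule on J2)
bond 0 →TF1  (TF1 one-in-one-out from 1)
bond 5 →J1  (J1: last free bond brings effort in)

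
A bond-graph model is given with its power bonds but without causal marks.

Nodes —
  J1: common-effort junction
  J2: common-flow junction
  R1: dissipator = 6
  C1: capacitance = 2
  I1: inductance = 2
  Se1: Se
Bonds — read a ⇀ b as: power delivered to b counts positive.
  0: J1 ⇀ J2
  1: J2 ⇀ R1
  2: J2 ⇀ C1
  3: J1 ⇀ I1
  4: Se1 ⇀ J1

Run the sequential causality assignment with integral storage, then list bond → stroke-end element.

β4 stroke→J1  (source Se1 imposes e)
β0 stroke→J2  (common-e at J1 fixed by 4)
β3 stroke→I1  (J1 effort already set via bond 4)
β2 stroke→J2  (prefer integral on C1)
β1 stroke→R1  (closing 1-jn rule on J2)

bond 0 |J2
bond 1 |R1
bond 2 |J2
bond 3 |I1
bond 4 |J1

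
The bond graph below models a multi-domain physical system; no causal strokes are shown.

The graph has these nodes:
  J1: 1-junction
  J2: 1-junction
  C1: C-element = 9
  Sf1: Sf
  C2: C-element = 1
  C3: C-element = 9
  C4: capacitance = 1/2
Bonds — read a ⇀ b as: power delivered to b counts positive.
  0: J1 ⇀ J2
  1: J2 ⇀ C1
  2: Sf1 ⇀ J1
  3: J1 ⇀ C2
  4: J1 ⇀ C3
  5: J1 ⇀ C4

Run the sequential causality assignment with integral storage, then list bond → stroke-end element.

β2 →Sf1  (Sf1: flow source, stroke at near end)
β0 →J1  (1-jn J1 has f-setter on 2)
β3 →J1  (1-jn J1 has f-setter on 2)
β4 →J1  (common-f at J1 fixed by 2)
β5 →J1  (1-jn J1 has f-setter on 2)
β1 →J2  (J2: bond 0 brought flow, rest push out)

bond 0 stroke at J1
bond 1 stroke at J2
bond 2 stroke at Sf1
bond 3 stroke at J1
bond 4 stroke at J1
bond 5 stroke at J1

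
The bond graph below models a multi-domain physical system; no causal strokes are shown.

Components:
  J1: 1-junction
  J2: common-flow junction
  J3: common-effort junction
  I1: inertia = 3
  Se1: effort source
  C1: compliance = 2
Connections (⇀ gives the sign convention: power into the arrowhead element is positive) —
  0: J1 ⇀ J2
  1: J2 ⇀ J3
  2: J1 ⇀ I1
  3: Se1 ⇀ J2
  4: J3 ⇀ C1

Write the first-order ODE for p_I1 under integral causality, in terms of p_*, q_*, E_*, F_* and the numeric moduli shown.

b3 →J2  (Se1: effort source, stroke at far end)
b2 →I1  (prefer integral on I1)
b0 →J1  (J1: bond 2 brought flow, rest push out)
b1 →J2  (common-f at J2 fixed by 0)
b4 →J3  (closing 0-jn rule on J3)

dp_I1/dt = E_Se1 - q_C1/2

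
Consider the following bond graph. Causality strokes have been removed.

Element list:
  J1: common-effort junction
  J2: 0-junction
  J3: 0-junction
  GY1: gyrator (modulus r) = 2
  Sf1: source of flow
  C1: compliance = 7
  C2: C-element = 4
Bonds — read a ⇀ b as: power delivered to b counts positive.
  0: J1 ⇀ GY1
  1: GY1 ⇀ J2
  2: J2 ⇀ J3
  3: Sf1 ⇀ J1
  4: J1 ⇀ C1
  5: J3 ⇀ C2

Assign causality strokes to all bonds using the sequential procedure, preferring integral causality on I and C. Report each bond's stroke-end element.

bond 0 stroke→GY1
bond 1 stroke→GY1
bond 2 stroke→J2
bond 3 stroke→Sf1
bond 4 stroke→J1
bond 5 stroke→J3

β3 stroke→Sf1  (source Sf1 imposes f)
β4 stroke→J1  (C1: C, integral causality)
β0 stroke→GY1  (common-e at J1 fixed by 4)
β1 stroke→GY1  (GY1 both-in/both-out from 0)
β2 stroke→J2  (J2: last free bond brings effort in)
β5 stroke→J3  (closing 0-jn rule on J3)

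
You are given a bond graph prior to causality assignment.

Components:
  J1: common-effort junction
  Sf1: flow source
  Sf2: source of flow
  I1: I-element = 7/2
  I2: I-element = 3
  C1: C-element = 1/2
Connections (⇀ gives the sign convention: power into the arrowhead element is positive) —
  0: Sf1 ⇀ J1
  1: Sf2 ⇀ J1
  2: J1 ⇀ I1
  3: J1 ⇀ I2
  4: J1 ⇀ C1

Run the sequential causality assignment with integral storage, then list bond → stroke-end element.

b0 →Sf1
b1 →Sf2
b2 →I1
b3 →I2
b4 →J1

#0 |Sf1  (Sf1 fixes flow; stroke at Sf1)
#1 |Sf2  (Sf2 (Sf) sets flow on bond)
#2 |I1  (I1 outputs flow p/I1)
#3 |I2  (I2: I, integral causality)
#4 |J1  (J1: last free bond brings effort in)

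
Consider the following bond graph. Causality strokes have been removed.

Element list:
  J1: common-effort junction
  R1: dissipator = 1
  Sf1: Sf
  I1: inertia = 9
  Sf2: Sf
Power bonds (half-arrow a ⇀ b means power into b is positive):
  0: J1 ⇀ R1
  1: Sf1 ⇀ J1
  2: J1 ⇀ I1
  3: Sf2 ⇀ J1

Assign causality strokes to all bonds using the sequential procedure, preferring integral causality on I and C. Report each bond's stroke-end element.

#1 stroke at Sf1  (Sf1: flow source, stroke at near end)
#3 stroke at Sf2  (Sf2: flow source, stroke at near end)
#2 stroke at I1  (prefer integral on I1)
#0 stroke at J1  (J1 needs exactly one e-in)

bond 0 stroke→J1
bond 1 stroke→Sf1
bond 2 stroke→I1
bond 3 stroke→Sf2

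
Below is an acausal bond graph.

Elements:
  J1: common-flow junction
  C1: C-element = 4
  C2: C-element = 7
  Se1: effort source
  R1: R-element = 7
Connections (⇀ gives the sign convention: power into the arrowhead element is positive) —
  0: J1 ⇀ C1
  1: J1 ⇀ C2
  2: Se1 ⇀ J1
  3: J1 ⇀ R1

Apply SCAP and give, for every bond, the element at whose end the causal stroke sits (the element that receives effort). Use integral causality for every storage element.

#0 |J1
#1 |J1
#2 |J1
#3 |R1

#2 stroke→J1  (Se1 fixes effort; stroke away)
#0 stroke→J1  (C1 outputs effort q/C1)
#1 stroke→J1  (C2 outputs effort q/C2)
#3 stroke→R1  (J1 needs exactly one f-in)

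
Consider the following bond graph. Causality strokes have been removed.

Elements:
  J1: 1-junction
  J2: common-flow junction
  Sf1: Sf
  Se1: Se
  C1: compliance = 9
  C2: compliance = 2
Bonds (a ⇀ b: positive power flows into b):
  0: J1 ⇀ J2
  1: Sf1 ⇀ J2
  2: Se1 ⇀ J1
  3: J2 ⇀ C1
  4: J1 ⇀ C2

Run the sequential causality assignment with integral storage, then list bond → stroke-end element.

β0 stroke at J2
β1 stroke at Sf1
β2 stroke at J1
β3 stroke at J2
β4 stroke at J1

bond 1 |Sf1  (Sf1: flow source, stroke at near end)
bond 2 |J1  (source Se1 imposes e)
bond 0 |J2  (J2: bond 1 brought flow, rest push out)
bond 3 |J2  (1-jn J2 has f-setter on 1)
bond 4 |J1  (J1 flow already set via bond 0)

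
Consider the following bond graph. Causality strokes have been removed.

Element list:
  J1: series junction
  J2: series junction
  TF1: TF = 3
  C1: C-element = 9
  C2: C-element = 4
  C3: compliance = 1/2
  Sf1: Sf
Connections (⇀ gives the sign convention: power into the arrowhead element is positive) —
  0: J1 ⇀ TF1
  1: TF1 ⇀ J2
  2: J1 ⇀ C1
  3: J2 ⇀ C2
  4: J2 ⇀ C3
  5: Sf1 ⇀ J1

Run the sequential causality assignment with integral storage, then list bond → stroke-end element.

b5 →Sf1  (Sf1 fixes flow; stroke at Sf1)
b0 →J1  (J1: bond 5 brought flow, rest push out)
b2 →J1  (J1 flow already set via bond 5)
b1 →TF1  (TF TF1: opposite of bond 0)
b3 →J2  (J2: bond 1 brought flow, rest push out)
b4 →J2  (1-jn J2 has f-setter on 1)

β0 →J1
β1 →TF1
β2 →J1
β3 →J2
β4 →J2
β5 →Sf1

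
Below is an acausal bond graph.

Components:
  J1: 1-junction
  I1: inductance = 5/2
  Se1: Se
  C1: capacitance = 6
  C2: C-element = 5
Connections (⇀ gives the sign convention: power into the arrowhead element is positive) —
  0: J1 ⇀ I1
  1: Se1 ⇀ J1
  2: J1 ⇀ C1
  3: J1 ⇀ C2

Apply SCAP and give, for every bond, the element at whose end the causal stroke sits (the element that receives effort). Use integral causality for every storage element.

#1 stroke→J1  (Se1 fixes effort; stroke away)
#0 stroke→I1  (prefer integral on I1)
#2 stroke→J1  (J1 flow already set via bond 0)
#3 stroke→J1  (1-jn J1 has f-setter on 0)

#0 stroke→I1
#1 stroke→J1
#2 stroke→J1
#3 stroke→J1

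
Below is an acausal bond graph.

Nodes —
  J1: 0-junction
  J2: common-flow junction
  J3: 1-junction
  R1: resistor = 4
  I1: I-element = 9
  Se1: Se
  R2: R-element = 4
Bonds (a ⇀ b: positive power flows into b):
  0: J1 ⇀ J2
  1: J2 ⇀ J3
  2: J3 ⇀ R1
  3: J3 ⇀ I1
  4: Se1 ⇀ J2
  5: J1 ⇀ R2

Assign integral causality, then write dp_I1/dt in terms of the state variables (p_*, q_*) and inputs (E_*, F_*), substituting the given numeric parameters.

dp_I1/dt = E_Se1 - 8*p_I1/9

b4 stroke at J2  (source Se1 imposes e)
b3 stroke at I1  (I1 outputs flow p/I1)
b1 stroke at J3  (common-f at J3 fixed by 3)
b2 stroke at J3  (common-f at J3 fixed by 3)
b0 stroke at J2  (1-jn J2 has f-setter on 1)
b5 stroke at J1  (J1: last free bond brings effort in)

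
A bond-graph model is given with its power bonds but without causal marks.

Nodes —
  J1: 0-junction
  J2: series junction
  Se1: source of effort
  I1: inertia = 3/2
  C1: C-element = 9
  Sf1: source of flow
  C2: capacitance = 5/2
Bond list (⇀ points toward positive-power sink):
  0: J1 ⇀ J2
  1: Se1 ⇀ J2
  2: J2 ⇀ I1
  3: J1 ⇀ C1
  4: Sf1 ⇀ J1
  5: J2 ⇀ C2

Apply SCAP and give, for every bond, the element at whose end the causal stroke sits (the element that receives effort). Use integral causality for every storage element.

b0 |J2
b1 |J2
b2 |I1
b3 |J1
b4 |Sf1
b5 |J2

bond 1 stroke→J2  (Se1 fixes effort; stroke away)
bond 4 stroke→Sf1  (Sf1 (Sf) sets flow on bond)
bond 2 stroke→I1  (I1 integral (f out))
bond 0 stroke→J2  (1-jn J2 has f-setter on 2)
bond 5 stroke→J2  (common-f at J2 fixed by 2)
bond 3 stroke→J1  (J1 needs exactly one e-in)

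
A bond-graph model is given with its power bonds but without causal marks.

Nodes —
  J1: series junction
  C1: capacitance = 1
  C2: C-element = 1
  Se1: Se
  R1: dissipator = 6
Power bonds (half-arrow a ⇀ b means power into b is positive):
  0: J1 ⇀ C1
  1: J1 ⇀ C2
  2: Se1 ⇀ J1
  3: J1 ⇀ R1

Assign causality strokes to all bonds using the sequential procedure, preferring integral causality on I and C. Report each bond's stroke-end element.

b0 →J1
b1 →J1
b2 →J1
b3 →R1

b2 →J1  (Se1 fixes effort; stroke away)
b0 →J1  (C1 integral (e out))
b1 →J1  (C2 integral (e out))
b3 →R1  (J1: last free bond brings flow in)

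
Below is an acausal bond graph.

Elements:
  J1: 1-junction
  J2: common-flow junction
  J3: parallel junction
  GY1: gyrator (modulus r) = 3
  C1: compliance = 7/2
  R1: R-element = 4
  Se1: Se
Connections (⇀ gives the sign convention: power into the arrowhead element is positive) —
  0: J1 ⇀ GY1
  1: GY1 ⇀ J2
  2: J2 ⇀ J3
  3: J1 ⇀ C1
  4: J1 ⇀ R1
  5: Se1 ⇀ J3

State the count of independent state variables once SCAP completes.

b5 stroke at J3  (source Se1 imposes e)
b2 stroke at J2  (J3 effort already set via bond 5)
b1 stroke at GY1  (J2: last free bond brings flow in)
b0 stroke at GY1  (GY1 both-in/both-out from 1)
b3 stroke at J1  (J1 flow already set via bond 0)
b4 stroke at J1  (common-f at J1 fixed by 0)

1  (C1 all integral)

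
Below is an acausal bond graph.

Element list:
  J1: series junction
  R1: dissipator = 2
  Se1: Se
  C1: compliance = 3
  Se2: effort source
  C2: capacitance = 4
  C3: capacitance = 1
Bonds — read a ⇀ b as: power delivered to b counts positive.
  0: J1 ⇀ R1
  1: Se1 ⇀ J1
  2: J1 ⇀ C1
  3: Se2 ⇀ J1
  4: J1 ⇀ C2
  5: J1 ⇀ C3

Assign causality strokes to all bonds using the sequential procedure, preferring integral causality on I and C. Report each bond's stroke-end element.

#0 stroke→R1
#1 stroke→J1
#2 stroke→J1
#3 stroke→J1
#4 stroke→J1
#5 stroke→J1

β1 →J1  (Se1 (Se) sets effort on bond)
β3 →J1  (source Se2 imposes e)
β2 →J1  (C1 integral (e out))
β4 →J1  (C2: C, integral causality)
β5 →J1  (C3: C, integral causality)
β0 →R1  (J1: last free bond brings flow in)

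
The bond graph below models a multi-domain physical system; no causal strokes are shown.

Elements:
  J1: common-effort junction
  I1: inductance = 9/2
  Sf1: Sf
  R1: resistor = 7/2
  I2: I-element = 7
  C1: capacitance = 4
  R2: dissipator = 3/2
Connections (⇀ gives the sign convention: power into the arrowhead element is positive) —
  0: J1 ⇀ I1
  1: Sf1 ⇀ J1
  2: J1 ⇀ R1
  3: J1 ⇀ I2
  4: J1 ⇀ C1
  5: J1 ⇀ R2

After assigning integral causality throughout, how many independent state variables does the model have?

3  (C1, I1, I2 all integral)

bond 1 |Sf1  (Sf1 (Sf) sets flow on bond)
bond 0 |I1  (I1 outputs flow p/I1)
bond 3 |I2  (I2 integral (f out))
bond 4 |J1  (prefer integral on C1)
bond 2 |R1  (common-e at J1 fixed by 4)
bond 5 |R2  (common-e at J1 fixed by 4)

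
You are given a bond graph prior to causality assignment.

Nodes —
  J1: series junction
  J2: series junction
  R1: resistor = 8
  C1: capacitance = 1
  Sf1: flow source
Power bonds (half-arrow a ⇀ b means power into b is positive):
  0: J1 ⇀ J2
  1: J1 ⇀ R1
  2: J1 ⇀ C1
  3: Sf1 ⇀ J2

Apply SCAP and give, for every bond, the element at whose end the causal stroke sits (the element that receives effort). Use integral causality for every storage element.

β3 |Sf1  (source Sf1 imposes f)
β0 |J2  (1-jn J2 has f-setter on 3)
β1 |J1  (common-f at J1 fixed by 0)
β2 |J1  (J1: bond 0 brought flow, rest push out)

bond 0 stroke→J2
bond 1 stroke→J1
bond 2 stroke→J1
bond 3 stroke→Sf1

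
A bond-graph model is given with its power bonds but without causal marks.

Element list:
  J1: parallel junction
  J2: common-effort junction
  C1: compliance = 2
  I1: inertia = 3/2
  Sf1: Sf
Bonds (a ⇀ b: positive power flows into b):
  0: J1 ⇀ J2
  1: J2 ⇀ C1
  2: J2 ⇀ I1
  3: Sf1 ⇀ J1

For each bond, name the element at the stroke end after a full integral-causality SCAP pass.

bond 3 |Sf1  (Sf1: flow source, stroke at near end)
bond 0 |J1  (closing 0-jn rule on J1)
bond 1 |J2  (C1: C, integral causality)
bond 2 |I1  (common-e at J2 fixed by 1)

β0 |J1
β1 |J2
β2 |I1
β3 |Sf1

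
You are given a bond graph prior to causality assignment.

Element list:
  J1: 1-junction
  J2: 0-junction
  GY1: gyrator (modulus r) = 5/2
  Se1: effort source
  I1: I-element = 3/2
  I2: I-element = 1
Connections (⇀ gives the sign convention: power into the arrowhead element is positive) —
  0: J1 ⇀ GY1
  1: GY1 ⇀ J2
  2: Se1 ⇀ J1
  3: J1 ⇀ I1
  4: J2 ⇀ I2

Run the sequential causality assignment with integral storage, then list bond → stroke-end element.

b0 →J1
b1 →J2
b2 →J1
b3 →I1
b4 →I2

b2 →J1  (Se1: effort source, stroke at far end)
b3 →I1  (I1: I, integral causality)
b0 →J1  (J1: bond 3 brought flow, rest push out)
b1 →J2  (GY GY1: same side as bond 0)
b4 →I2  (J2 effort already set via bond 1)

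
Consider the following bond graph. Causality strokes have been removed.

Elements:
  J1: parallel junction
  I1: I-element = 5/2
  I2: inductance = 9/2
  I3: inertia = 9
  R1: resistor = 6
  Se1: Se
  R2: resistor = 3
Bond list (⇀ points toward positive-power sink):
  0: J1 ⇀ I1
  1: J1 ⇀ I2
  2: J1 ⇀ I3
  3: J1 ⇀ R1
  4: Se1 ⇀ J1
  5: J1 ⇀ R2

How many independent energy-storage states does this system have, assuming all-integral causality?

b4 stroke at J1  (source Se1 imposes e)
b0 stroke at I1  (0-jn J1 has e-setter on 4)
b1 stroke at I2  (common-e at J1 fixed by 4)
b2 stroke at I3  (J1 effort already set via bond 4)
b3 stroke at R1  (0-jn J1 has e-setter on 4)
b5 stroke at R2  (J1: bond 4 brought effort, rest push out)

3  (I1, I2, I3 all integral)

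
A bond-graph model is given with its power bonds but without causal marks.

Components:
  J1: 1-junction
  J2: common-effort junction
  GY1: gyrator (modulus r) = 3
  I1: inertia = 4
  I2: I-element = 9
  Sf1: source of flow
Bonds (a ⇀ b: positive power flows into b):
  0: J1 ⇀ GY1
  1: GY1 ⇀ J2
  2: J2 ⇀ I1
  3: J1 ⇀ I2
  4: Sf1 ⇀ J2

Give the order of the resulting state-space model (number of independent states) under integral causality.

2  (I1, I2 all integral)

β4 stroke→Sf1  (Sf1 (Sf) sets flow on bond)
β2 stroke→I1  (I1: I, integral causality)
β1 stroke→J2  (J2 needs exactly one e-in)
β0 stroke→J1  (through GY1, causality inverts; strokes same side of GY1)
β3 stroke→I2  (J1 needs exactly one f-in)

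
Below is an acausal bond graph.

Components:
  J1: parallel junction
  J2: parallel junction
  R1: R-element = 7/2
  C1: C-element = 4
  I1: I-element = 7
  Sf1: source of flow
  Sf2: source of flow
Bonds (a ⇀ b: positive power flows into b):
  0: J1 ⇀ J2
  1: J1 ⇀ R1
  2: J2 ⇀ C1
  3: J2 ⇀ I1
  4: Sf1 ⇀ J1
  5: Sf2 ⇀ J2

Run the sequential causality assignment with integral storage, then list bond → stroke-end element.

bond 0 stroke at J1
bond 1 stroke at R1
bond 2 stroke at J2
bond 3 stroke at I1
bond 4 stroke at Sf1
bond 5 stroke at Sf2

#4 stroke at Sf1  (Sf1 (Sf) sets flow on bond)
#5 stroke at Sf2  (Sf2: flow source, stroke at near end)
#2 stroke at J2  (prefer integral on C1)
#0 stroke at J1  (0-jn J2 has e-setter on 2)
#3 stroke at I1  (J2 effort already set via bond 2)
#1 stroke at R1  (J1: bond 0 brought effort, rest push out)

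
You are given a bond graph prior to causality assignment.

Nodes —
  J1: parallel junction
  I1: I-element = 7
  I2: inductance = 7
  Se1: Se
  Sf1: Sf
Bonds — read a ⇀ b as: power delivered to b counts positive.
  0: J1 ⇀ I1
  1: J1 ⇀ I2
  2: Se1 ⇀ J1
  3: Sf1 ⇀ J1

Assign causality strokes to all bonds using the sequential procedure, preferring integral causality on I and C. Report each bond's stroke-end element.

b0 stroke→I1
b1 stroke→I2
b2 stroke→J1
b3 stroke→Sf1

#2 stroke→J1  (Se1: effort source, stroke at far end)
#3 stroke→Sf1  (source Sf1 imposes f)
#0 stroke→I1  (common-e at J1 fixed by 2)
#1 stroke→I2  (J1 effort already set via bond 2)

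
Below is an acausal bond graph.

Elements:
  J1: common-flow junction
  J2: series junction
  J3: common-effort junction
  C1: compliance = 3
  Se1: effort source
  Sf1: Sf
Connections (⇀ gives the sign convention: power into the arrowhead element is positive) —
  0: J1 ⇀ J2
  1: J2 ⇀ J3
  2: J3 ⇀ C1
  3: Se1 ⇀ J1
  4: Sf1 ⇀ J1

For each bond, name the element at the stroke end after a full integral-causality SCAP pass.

b3 |J1  (source Se1 imposes e)
b4 |Sf1  (Sf1 fixes flow; stroke at Sf1)
b0 |J1  (common-f at J1 fixed by 4)
b1 |J2  (common-f at J2 fixed by 0)
b2 |J3  (closing 0-jn rule on J3)

β0 |J1
β1 |J2
β2 |J3
β3 |J1
β4 |Sf1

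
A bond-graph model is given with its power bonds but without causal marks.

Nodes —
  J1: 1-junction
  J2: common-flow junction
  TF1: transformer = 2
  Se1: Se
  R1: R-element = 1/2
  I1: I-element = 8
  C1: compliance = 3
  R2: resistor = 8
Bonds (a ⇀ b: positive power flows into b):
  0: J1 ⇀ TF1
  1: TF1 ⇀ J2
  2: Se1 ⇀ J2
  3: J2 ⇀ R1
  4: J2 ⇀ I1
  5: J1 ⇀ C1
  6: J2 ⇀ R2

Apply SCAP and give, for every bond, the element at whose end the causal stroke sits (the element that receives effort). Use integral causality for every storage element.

bond 2 stroke at J2  (source Se1 imposes e)
bond 4 stroke at I1  (prefer integral on I1)
bond 1 stroke at J2  (common-f at J2 fixed by 4)
bond 3 stroke at J2  (J2 flow already set via bond 4)
bond 6 stroke at J2  (common-f at J2 fixed by 4)
bond 0 stroke at TF1  (TF TF1: opposite of bond 1)
bond 5 stroke at J1  (common-f at J1 fixed by 0)

β0 |TF1
β1 |J2
β2 |J2
β3 |J2
β4 |I1
β5 |J1
β6 |J2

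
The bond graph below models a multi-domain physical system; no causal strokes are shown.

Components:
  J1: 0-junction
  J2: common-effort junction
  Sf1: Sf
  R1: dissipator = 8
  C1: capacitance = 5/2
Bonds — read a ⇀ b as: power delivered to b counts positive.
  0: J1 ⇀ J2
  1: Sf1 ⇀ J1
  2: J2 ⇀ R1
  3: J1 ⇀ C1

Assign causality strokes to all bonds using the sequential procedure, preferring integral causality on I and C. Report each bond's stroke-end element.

bond 1 |Sf1  (Sf1: flow source, stroke at near end)
bond 3 |J1  (prefer integral on C1)
bond 0 |J2  (J1 effort already set via bond 3)
bond 2 |R1  (J2 effort already set via bond 0)

b0 stroke at J2
b1 stroke at Sf1
b2 stroke at R1
b3 stroke at J1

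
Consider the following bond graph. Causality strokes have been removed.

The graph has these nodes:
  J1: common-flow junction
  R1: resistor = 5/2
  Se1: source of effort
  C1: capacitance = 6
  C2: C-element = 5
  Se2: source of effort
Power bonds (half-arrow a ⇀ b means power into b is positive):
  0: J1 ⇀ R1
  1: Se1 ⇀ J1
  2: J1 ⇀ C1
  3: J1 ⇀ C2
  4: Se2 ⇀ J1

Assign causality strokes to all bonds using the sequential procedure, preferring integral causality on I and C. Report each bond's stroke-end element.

#0 →R1
#1 →J1
#2 →J1
#3 →J1
#4 →J1

b1 stroke→J1  (Se1 fixes effort; stroke away)
b4 stroke→J1  (Se2 (Se) sets effort on bond)
b2 stroke→J1  (C1: C, integral causality)
b3 stroke→J1  (C2 outputs effort q/C2)
b0 stroke→R1  (J1: last free bond brings flow in)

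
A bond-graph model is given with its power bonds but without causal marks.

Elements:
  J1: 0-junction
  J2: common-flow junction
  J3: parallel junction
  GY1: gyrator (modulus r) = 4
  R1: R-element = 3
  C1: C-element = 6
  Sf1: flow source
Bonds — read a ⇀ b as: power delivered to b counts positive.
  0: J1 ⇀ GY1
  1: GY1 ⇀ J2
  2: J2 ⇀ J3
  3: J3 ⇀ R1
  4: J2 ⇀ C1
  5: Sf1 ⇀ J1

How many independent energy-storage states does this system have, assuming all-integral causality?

1  (C1 all integral)

bond 5 stroke→Sf1  (Sf1 (Sf) sets flow on bond)
bond 0 stroke→J1  (closing 0-jn rule on J1)
bond 1 stroke→J2  (GY1 both-in/both-out from 0)
bond 4 stroke→J2  (C1: C, integral causality)
bond 2 stroke→J3  (J2 needs exactly one f-in)
bond 3 stroke→R1  (common-e at J3 fixed by 2)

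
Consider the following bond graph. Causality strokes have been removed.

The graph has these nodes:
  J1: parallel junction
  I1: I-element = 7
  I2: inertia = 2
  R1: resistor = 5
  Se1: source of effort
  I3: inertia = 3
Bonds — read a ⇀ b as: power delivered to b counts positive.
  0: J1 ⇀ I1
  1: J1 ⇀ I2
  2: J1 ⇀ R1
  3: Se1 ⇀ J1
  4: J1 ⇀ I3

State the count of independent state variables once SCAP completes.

#3 stroke→J1  (source Se1 imposes e)
#0 stroke→I1  (J1: bond 3 brought effort, rest push out)
#1 stroke→I2  (J1: bond 3 brought effort, rest push out)
#2 stroke→R1  (J1: bond 3 brought effort, rest push out)
#4 stroke→I3  (common-e at J1 fixed by 3)

3  (I1, I2, I3 all integral)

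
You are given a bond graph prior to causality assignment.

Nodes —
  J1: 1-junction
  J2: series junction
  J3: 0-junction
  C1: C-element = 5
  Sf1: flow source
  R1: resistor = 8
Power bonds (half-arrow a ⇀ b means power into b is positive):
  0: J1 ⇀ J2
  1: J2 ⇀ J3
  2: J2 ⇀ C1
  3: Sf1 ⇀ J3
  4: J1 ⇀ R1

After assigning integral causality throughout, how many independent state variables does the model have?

1  (C1 all integral)

β3 |Sf1  (source Sf1 imposes f)
β1 |J3  (closing 0-jn rule on J3)
β0 |J2  (common-f at J2 fixed by 1)
β2 |J2  (J2 flow already set via bond 1)
β4 |J1  (common-f at J1 fixed by 0)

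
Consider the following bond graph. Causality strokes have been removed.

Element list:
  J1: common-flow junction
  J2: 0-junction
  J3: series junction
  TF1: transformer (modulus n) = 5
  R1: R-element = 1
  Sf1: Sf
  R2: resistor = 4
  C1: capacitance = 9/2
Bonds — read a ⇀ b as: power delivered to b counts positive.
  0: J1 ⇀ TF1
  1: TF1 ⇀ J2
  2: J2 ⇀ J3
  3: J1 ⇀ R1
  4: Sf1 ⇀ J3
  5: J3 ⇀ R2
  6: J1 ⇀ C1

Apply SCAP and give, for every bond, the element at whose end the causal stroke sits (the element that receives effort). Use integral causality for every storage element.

β4 |Sf1  (source Sf1 imposes f)
β2 |J3  (J3: bond 4 brought flow, rest push out)
β5 |J3  (J3: bond 4 brought flow, rest push out)
β1 |J2  (J2 needs exactly one e-in)
β0 |TF1  (TF1 one-in-one-out from 1)
β3 |J1  (common-f at J1 fixed by 0)
β6 |J1  (J1: bond 0 brought flow, rest push out)

β0 →TF1
β1 →J2
β2 →J3
β3 →J1
β4 →Sf1
β5 →J3
β6 →J1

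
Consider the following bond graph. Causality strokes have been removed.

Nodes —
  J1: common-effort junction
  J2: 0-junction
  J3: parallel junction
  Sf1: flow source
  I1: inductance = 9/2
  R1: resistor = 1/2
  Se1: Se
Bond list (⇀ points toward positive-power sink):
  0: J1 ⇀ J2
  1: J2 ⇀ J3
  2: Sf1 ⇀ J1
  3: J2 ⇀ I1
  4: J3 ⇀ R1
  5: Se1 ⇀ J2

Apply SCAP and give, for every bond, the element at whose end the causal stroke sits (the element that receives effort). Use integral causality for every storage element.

#0 stroke→J1
#1 stroke→J3
#2 stroke→Sf1
#3 stroke→I1
#4 stroke→R1
#5 stroke→J2

bond 2 |Sf1  (Sf1: flow source, stroke at near end)
bond 5 |J2  (Se1 (Se) sets effort on bond)
bond 0 |J1  (closing 0-jn rule on J1)
bond 1 |J3  (J2 effort already set via bond 5)
bond 3 |I1  (J2: bond 5 brought effort, rest push out)
bond 4 |R1  (J3 effort already set via bond 1)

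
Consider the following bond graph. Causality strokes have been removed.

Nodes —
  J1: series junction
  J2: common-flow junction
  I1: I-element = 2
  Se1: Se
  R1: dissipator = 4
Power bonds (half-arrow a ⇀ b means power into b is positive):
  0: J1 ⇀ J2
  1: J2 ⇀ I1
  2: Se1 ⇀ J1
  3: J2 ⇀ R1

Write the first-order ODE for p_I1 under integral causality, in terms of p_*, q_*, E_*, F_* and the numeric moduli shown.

bond 2 |J1  (source Se1 imposes e)
bond 0 |J2  (only one flow-in slot at J1)
bond 1 |I1  (I1 integral (f out))
bond 3 |J2  (1-jn J2 has f-setter on 1)

dp_I1/dt = E_Se1 - 2*p_I1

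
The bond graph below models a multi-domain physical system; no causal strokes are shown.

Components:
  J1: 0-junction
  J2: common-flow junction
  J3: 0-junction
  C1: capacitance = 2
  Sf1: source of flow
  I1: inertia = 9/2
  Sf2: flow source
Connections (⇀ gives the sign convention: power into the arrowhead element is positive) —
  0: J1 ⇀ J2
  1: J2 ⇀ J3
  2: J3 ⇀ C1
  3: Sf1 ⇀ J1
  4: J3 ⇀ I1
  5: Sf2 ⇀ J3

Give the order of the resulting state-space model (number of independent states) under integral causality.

bond 3 stroke→Sf1  (Sf1 (Sf) sets flow on bond)
bond 5 stroke→Sf2  (Sf2 (Sf) sets flow on bond)
bond 0 stroke→J1  (only one effort-in slot at J1)
bond 1 stroke→J2  (J2 flow already set via bond 0)
bond 2 stroke→J3  (C1 integral (e out))
bond 4 stroke→I1  (common-e at J3 fixed by 2)

2  (C1, I1 all integral)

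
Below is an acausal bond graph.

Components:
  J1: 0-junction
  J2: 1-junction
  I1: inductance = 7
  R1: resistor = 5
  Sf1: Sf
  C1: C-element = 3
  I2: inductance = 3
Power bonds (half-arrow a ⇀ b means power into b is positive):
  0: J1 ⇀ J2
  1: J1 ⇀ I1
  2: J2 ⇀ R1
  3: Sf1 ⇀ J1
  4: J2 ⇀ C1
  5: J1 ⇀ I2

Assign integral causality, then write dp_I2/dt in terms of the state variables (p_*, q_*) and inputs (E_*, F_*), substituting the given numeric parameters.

dp_I2/dt = 5*F_Sf1 - 5*p_I1/7 - 5*p_I2/3 + q_C1/3

β3 stroke→Sf1  (Sf1 fixes flow; stroke at Sf1)
β1 stroke→I1  (I1: I, integral causality)
β4 stroke→J2  (C1 integral (e out))
β5 stroke→I2  (I2: I, integral causality)
β0 stroke→J1  (only one effort-in slot at J1)
β2 stroke→J2  (J2 flow already set via bond 0)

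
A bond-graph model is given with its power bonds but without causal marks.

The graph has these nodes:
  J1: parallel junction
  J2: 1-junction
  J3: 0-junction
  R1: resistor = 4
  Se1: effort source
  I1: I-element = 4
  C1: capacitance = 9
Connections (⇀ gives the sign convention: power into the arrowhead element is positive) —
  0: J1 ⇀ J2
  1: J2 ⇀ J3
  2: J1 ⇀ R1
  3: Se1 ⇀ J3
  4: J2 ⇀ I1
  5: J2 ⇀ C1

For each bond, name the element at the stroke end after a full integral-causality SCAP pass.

b3 stroke at J3  (Se1 fixes effort; stroke away)
b1 stroke at J2  (common-e at J3 fixed by 3)
b4 stroke at I1  (I1 integral (f out))
b0 stroke at J2  (J2: bond 4 brought flow, rest push out)
b5 stroke at J2  (1-jn J2 has f-setter on 4)
b2 stroke at J1  (only one effort-in slot at J1)

b0 stroke→J2
b1 stroke→J2
b2 stroke→J1
b3 stroke→J3
b4 stroke→I1
b5 stroke→J2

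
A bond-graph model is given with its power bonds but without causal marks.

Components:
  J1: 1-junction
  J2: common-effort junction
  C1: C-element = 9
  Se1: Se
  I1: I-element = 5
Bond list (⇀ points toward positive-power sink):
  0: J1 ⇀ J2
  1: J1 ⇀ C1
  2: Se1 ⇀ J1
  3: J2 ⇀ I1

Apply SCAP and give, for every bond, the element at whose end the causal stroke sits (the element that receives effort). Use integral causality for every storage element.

β2 stroke at J1  (Se1: effort source, stroke at far end)
β1 stroke at J1  (C1 outputs effort q/C1)
β0 stroke at J2  (J1: last free bond brings flow in)
β3 stroke at I1  (common-e at J2 fixed by 0)

bond 0 stroke at J2
bond 1 stroke at J1
bond 2 stroke at J1
bond 3 stroke at I1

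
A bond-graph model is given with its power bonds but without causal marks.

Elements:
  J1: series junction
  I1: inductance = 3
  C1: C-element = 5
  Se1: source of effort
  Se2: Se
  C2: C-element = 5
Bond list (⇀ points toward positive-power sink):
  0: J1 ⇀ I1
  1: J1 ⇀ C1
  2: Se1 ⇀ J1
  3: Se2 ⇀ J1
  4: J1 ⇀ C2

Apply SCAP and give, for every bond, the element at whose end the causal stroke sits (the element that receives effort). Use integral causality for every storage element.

#0 →I1
#1 →J1
#2 →J1
#3 →J1
#4 →J1

β2 |J1  (source Se1 imposes e)
β3 |J1  (Se2: effort source, stroke at far end)
β0 |I1  (I1 outputs flow p/I1)
β1 |J1  (J1 flow already set via bond 0)
β4 |J1  (common-f at J1 fixed by 0)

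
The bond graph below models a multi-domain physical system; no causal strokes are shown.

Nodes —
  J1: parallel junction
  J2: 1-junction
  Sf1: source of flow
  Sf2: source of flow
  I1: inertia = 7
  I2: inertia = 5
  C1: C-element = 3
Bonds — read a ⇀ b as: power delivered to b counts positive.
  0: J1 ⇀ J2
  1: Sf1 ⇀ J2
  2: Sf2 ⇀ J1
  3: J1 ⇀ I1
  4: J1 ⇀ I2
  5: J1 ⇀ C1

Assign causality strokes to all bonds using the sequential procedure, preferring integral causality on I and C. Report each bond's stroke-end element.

b1 |Sf1  (Sf1 (Sf) sets flow on bond)
b2 |Sf2  (Sf2 fixes flow; stroke at Sf2)
b0 |J2  (J2: bond 1 brought flow, rest push out)
b3 |I1  (I1 integral (f out))
b4 |I2  (I2 integral (f out))
b5 |J1  (only one effort-in slot at J1)

b0 stroke at J2
b1 stroke at Sf1
b2 stroke at Sf2
b3 stroke at I1
b4 stroke at I2
b5 stroke at J1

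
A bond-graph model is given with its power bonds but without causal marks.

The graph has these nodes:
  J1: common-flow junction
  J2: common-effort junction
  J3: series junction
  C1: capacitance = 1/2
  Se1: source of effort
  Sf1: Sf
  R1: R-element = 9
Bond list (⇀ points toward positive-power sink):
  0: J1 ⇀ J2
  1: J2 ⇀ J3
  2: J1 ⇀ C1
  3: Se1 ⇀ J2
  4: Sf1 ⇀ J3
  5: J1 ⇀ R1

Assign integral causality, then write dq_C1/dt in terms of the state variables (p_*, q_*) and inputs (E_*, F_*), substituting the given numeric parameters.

dq_C1/dt = -E_Se1/9 - 2*q_C1/9

b3 stroke at J2  (source Se1 imposes e)
b4 stroke at Sf1  (Sf1 fixes flow; stroke at Sf1)
b0 stroke at J1  (0-jn J2 has e-setter on 3)
b1 stroke at J3  (common-e at J2 fixed by 3)
b2 stroke at J1  (C1 integral (e out))
b5 stroke at R1  (closing 1-jn rule on J1)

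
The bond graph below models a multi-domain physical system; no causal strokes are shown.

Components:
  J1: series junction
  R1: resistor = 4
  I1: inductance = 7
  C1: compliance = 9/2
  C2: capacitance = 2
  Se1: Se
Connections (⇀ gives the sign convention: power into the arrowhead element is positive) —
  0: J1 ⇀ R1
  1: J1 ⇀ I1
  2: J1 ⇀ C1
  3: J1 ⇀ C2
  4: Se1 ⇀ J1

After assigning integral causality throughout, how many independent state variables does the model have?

bond 4 |J1  (Se1 fixes effort; stroke away)
bond 1 |I1  (I1 outputs flow p/I1)
bond 0 |J1  (J1: bond 1 brought flow, rest push out)
bond 2 |J1  (J1 flow already set via bond 1)
bond 3 |J1  (J1: bond 1 brought flow, rest push out)

3  (C1, C2, I1 all integral)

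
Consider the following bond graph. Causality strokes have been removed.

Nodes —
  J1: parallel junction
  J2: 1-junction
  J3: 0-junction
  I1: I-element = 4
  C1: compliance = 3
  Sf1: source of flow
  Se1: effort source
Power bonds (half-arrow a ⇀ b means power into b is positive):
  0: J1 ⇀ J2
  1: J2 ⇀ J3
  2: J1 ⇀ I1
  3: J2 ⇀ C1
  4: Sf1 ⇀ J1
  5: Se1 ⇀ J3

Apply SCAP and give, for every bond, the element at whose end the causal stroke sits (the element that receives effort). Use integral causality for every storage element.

b4 →Sf1  (source Sf1 imposes f)
b5 →J3  (Se1: effort source, stroke at far end)
b1 →J2  (J3 effort already set via bond 5)
b2 →I1  (I1 outputs flow p/I1)
b0 →J1  (J1 needs exactly one e-in)
b3 →J2  (1-jn J2 has f-setter on 0)

bond 0 stroke at J1
bond 1 stroke at J2
bond 2 stroke at I1
bond 3 stroke at J2
bond 4 stroke at Sf1
bond 5 stroke at J3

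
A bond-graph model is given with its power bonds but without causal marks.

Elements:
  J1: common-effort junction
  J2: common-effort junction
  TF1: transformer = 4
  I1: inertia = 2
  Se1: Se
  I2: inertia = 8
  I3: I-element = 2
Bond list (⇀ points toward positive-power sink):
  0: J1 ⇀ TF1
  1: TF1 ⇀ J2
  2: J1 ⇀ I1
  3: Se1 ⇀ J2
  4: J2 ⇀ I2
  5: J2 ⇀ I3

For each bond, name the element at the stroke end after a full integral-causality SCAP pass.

bond 3 →J2  (Se1: effort source, stroke at far end)
bond 1 →TF1  (common-e at J2 fixed by 3)
bond 4 →I2  (common-e at J2 fixed by 3)
bond 5 →I3  (common-e at J2 fixed by 3)
bond 0 →J1  (TF TF1: opposite of bond 1)
bond 2 →I1  (common-e at J1 fixed by 0)

b0 stroke at J1
b1 stroke at TF1
b2 stroke at I1
b3 stroke at J2
b4 stroke at I2
b5 stroke at I3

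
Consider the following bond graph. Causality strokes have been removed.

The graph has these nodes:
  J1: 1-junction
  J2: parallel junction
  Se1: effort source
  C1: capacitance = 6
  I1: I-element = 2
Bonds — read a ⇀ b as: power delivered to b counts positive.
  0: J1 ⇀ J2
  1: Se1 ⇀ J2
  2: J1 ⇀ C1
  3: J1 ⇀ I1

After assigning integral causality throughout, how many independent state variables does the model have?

2  (C1, I1 all integral)

β1 →J2  (Se1: effort source, stroke at far end)
β0 →J1  (0-jn J2 has e-setter on 1)
β2 →J1  (C1: C, integral causality)
β3 →I1  (only one flow-in slot at J1)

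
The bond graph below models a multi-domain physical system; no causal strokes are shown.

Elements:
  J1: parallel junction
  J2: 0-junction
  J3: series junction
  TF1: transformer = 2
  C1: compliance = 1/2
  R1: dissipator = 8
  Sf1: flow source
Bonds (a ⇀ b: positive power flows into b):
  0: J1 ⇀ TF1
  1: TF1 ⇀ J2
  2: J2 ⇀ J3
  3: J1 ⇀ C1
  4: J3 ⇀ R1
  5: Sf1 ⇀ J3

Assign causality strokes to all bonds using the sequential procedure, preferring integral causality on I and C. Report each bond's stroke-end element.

b0 stroke at TF1
b1 stroke at J2
b2 stroke at J3
b3 stroke at J1
b4 stroke at J3
b5 stroke at Sf1

#5 stroke→Sf1  (Sf1 fixes flow; stroke at Sf1)
#2 stroke→J3  (J3 flow already set via bond 5)
#4 stroke→J3  (J3 flow already set via bond 5)
#1 stroke→J2  (J2 needs exactly one e-in)
#0 stroke→TF1  (TF1: transformer flips bond 1)
#3 stroke→J1  (only one effort-in slot at J1)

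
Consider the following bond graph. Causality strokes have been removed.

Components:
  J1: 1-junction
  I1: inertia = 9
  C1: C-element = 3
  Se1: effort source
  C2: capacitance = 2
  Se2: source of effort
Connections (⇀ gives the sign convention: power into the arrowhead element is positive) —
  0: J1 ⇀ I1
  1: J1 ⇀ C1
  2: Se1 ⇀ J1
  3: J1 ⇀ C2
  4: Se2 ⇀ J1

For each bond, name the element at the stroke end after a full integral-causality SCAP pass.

bond 2 stroke at J1  (source Se1 imposes e)
bond 4 stroke at J1  (Se2: effort source, stroke at far end)
bond 0 stroke at I1  (I1 outputs flow p/I1)
bond 1 stroke at J1  (J1 flow already set via bond 0)
bond 3 stroke at J1  (1-jn J1 has f-setter on 0)

bond 0 stroke→I1
bond 1 stroke→J1
bond 2 stroke→J1
bond 3 stroke→J1
bond 4 stroke→J1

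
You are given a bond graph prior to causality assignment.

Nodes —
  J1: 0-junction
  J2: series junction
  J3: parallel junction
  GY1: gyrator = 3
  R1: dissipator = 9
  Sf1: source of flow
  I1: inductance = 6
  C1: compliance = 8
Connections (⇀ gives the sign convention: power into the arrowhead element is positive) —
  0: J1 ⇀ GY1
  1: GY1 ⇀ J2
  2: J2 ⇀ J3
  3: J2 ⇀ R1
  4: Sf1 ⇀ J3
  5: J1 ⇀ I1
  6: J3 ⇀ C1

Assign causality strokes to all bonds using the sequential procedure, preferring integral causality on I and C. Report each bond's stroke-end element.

β4 |Sf1  (source Sf1 imposes f)
β5 |I1  (prefer integral on I1)
β0 |J1  (closing 0-jn rule on J1)
β1 |J2  (GY GY1: same side as bond 0)
β6 |J3  (C1 integral (e out))
β2 |J2  (J3 effort already set via bond 6)
β3 |R1  (closing 1-jn rule on J2)

bond 0 |J1
bond 1 |J2
bond 2 |J2
bond 3 |R1
bond 4 |Sf1
bond 5 |I1
bond 6 |J3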